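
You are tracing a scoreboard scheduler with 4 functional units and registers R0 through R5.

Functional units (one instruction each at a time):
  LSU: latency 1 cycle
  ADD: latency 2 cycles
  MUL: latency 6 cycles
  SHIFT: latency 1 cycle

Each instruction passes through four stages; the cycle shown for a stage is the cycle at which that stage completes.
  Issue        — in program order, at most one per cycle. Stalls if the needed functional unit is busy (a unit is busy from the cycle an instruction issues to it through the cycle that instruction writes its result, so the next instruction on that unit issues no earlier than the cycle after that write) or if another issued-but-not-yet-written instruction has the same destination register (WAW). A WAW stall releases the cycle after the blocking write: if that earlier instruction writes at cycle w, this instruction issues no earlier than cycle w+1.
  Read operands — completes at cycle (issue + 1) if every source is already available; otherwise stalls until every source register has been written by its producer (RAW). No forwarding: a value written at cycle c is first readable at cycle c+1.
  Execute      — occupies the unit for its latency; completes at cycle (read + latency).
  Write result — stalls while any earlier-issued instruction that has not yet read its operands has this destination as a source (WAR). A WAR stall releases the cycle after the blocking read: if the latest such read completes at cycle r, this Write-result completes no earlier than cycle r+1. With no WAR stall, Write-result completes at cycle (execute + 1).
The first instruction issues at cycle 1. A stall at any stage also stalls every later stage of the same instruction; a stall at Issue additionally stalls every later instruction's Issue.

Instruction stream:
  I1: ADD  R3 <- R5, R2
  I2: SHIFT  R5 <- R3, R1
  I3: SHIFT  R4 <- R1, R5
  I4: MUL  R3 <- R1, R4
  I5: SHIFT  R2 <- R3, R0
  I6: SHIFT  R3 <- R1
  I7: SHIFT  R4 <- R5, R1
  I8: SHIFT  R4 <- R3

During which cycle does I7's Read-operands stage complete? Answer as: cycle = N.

cycle = 29

[I1] 1/2/4/5
[I2] 2/6/7/8  (RAW R3: wait I1 write@5)
[I3] 9/10/11/12  (struct: SHIFT busy until I2 writes@8)
[I4] 10/13/19/20  (RAW R4: wait I3 write@12)
[I5] 13/21/22/23  (struct: SHIFT busy until I3 writes@12; RAW R3: wait I4 write@20)
[I6] 24/25/26/27  (struct: SHIFT busy until I5 writes@23)
[I7] 28/29/30/31  (struct: SHIFT busy until I6 writes@27)
[I8] 32/33/34/35  (struct: SHIFT busy until I7 writes@31)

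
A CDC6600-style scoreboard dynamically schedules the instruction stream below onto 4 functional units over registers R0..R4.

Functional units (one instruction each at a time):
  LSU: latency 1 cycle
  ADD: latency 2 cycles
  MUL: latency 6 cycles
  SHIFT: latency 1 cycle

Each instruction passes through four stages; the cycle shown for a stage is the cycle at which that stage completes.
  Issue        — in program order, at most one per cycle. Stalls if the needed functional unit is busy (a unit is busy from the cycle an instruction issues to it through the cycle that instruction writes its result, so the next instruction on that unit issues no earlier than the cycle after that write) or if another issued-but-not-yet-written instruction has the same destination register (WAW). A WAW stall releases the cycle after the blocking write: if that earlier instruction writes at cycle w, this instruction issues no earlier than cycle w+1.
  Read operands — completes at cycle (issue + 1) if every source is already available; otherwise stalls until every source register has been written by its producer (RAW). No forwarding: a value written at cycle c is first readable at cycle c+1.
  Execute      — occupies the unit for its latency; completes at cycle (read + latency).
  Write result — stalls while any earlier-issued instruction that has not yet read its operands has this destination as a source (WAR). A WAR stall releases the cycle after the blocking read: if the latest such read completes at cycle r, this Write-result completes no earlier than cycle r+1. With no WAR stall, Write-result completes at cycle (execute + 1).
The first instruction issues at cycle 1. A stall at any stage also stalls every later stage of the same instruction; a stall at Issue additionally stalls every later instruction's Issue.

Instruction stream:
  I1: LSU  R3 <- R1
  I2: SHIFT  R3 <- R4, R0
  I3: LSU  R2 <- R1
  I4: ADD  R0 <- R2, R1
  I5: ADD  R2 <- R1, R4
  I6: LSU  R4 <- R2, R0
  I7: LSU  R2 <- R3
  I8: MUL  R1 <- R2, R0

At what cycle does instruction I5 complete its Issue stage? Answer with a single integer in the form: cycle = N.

cycle 1: issue I1 (LSU)
cycle 2: I1 read-ops
cycle 3: I1 finished on LSU
cycle 4: I1→R3
cycle 5: issue I2 (SHIFT)
cycle 6: I2 read-ops · issue I3 (LSU)
cycle 7: I2 finished on SHIFT · I3 read-ops · issue I4 (ADD)
cycle 8: I2→R3 · I3 finished on LSU
cycle 9: I3→R2
cycle 10: I4 read-ops
cycle 12: I4 finished on ADD
cycle 13: I4→R0
cycle 14: issue I5 (ADD)
cycle 15: I5 read-ops · issue I6 (LSU)
cycle 17: I5 finished on ADD
cycle 18: I5→R2
cycle 19: I6 read-ops
cycle 20: I6 finished on LSU
cycle 21: I6→R4
cycle 22: issue I7 (LSU)
cycle 23: I7 read-ops · issue I8 (MUL)
cycle 24: I7 finished on LSU
cycle 25: I7→R2
cycle 26: I8 read-ops
cycle 32: I8 finished on MUL
cycle 33: I8→R1

cycle = 14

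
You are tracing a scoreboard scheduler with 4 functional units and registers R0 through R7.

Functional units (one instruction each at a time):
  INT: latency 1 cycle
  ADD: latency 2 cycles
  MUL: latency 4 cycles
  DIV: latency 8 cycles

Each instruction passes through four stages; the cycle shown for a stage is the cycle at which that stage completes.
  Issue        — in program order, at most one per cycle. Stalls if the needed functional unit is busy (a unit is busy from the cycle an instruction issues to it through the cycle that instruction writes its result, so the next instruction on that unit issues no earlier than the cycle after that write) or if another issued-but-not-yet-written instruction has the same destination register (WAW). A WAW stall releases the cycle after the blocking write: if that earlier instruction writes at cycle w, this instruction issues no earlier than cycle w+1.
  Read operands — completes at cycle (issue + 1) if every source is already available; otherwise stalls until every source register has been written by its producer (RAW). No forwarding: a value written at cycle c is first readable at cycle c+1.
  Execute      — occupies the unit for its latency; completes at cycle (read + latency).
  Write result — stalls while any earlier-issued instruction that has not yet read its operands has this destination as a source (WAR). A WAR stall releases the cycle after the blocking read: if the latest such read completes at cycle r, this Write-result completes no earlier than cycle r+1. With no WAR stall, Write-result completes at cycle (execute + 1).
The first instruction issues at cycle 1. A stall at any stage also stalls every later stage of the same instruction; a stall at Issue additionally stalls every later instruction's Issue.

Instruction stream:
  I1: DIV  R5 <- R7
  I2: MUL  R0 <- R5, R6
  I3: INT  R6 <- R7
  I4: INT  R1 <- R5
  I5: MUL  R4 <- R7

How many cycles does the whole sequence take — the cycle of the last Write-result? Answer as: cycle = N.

c1: I1 issues→DIV
c2: I1 reads | I2 issues→MUL
c3: I3 issues→INT
c4: I3 reads
c5: I3 exec-done
c10: I1 exec-done
c11: I1 writes R5
c12: I2 reads
c13: I3 writes R6
c14: I4 issues→INT
c15: I4 reads
c16: I2 exec-done | I4 exec-done
c17: I2 writes R0 | I4 writes R1
c18: I5 issues→MUL
c19: I5 reads
c23: I5 exec-done
c24: I5 writes R4

cycle = 24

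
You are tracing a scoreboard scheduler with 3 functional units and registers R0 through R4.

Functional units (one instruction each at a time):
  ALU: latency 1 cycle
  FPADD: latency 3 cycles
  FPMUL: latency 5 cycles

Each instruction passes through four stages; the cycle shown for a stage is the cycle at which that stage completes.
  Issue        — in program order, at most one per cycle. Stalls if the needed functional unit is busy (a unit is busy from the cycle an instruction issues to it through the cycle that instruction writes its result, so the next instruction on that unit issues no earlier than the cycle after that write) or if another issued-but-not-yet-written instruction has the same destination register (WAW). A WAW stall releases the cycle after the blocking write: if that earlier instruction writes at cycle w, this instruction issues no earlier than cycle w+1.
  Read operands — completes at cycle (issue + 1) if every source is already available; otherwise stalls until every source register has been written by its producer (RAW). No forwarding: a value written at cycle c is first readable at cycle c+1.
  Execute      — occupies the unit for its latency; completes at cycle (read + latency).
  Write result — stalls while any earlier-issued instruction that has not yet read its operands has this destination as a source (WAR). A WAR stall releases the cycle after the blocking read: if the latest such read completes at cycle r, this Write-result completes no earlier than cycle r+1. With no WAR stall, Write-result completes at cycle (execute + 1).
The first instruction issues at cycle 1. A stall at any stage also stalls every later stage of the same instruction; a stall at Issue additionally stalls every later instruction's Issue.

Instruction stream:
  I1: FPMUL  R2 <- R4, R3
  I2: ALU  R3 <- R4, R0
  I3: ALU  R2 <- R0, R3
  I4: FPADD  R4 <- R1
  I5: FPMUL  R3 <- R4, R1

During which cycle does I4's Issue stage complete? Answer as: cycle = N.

cycle = 10

[I1] 1/2/7/8
[I2] 2/3/4/5
[I3] 9/10/11/12  (WAW R2: wait I1 write@8)
[I4] 10/11/14/15
[I5] 11/16/21/22  (RAW R4: wait I4 write@15)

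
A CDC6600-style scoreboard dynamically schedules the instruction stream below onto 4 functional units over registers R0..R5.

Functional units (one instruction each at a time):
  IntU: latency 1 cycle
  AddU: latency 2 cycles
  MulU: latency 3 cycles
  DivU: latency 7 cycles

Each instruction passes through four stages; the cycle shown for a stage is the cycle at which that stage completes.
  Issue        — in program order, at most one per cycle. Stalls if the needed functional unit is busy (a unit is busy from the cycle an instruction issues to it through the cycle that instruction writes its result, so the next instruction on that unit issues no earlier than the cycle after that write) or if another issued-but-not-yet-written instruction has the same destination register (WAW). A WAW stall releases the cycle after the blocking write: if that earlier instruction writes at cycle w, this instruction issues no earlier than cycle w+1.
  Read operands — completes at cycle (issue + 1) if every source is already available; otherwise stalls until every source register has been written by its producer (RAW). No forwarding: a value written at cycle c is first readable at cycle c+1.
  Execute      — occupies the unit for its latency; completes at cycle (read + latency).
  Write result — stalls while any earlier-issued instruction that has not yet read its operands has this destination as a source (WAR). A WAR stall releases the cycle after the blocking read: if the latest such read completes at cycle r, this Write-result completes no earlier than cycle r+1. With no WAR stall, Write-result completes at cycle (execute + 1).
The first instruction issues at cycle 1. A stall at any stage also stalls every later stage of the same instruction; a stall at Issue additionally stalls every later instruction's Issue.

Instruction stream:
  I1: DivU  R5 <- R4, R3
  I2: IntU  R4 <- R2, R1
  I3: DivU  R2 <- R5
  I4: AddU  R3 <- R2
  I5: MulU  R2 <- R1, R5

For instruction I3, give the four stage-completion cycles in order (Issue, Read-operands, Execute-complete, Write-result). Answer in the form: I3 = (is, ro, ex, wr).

  I1 | 1 | 2 | 9 | 10
  I2 | 2 | 3 | 4 | 5
  I3 | 11 | 12 | 19 | 20   struct: DivU busy until I1 writes@10
  I4 | 12 | 21 | 23 | 24   RAW R2: wait I3 write@20
  I5 | 21 | 22 | 25 | 26   WAW R2: wait I3 write@20

I3 = (11, 12, 19, 20)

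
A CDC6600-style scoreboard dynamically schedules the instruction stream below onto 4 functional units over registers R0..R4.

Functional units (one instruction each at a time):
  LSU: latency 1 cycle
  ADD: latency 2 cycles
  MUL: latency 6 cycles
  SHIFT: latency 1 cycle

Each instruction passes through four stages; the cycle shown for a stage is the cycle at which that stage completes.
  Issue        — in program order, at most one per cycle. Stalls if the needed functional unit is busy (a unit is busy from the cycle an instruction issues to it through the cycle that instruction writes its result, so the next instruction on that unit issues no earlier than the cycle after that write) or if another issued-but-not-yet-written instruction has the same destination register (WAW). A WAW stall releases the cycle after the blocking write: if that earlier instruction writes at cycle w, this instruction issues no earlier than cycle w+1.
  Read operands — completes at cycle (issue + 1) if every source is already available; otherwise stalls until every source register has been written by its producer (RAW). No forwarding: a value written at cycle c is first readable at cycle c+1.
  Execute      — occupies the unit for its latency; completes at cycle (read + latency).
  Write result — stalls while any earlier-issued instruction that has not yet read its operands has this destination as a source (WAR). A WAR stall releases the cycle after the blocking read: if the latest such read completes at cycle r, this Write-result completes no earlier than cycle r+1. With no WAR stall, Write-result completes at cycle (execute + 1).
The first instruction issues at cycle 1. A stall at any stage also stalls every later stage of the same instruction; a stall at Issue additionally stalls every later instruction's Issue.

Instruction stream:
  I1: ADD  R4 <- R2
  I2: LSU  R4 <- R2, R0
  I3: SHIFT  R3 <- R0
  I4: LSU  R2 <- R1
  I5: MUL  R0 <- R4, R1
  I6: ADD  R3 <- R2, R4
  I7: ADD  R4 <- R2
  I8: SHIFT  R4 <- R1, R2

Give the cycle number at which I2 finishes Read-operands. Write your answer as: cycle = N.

c1: issue I1 (ADD)
c2: I1 read-ops
c4: I1 finished on ADD
c5: I1→R4
c6: issue I2 (LSU)
c7: I2 read-ops | issue I3 (SHIFT)
c8: I2 finished on LSU | I3 read-ops
c9: I2→R4 | I3 finished on SHIFT
c10: I3→R3 | issue I4 (LSU)
c11: I4 read-ops | issue I5 (MUL)
c12: I4 finished on LSU | I5 read-ops | issue I6 (ADD)
c13: I4→R2
c14: I6 read-ops
c16: I6 finished on ADD
c17: I6→R3
c18: I5 finished on MUL | issue I7 (ADD)
c19: I5→R0 | I7 read-ops
c21: I7 finished on ADD
c22: I7→R4
c23: issue I8 (SHIFT)
c24: I8 read-ops
c25: I8 finished on SHIFT
c26: I8→R4

cycle = 7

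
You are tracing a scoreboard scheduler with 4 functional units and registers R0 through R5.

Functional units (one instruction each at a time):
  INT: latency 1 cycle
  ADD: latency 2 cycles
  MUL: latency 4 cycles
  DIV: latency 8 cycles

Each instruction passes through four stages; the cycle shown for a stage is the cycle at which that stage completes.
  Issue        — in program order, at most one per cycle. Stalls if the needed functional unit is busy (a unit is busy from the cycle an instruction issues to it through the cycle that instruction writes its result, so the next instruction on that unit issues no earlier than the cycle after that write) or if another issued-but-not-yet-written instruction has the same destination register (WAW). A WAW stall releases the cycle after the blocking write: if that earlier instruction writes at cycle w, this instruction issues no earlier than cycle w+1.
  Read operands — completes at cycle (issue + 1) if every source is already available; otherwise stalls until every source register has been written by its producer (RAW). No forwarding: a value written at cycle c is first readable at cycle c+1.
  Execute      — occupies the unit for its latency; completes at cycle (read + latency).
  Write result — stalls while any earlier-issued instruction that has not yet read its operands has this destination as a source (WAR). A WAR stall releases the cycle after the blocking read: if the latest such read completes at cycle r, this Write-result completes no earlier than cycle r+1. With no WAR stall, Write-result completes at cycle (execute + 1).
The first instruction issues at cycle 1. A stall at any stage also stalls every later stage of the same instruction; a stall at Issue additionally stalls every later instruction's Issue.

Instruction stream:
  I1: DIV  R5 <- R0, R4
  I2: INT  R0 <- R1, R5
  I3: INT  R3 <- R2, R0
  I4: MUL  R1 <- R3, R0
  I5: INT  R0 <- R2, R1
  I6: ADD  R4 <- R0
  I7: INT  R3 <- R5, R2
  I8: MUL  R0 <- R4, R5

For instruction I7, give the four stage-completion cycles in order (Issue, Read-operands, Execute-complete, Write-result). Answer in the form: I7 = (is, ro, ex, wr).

I7 = (28, 29, 30, 31)

I1 -> (1, 2, 10, 11)
I2 -> (2, 12, 13, 14)  // RAW R5: wait I1 write@11
I3 -> (15, 16, 17, 18)  // struct: INT busy until I2 writes@14
I4 -> (16, 19, 23, 24)  // RAW R3: wait I3 write@18
I5 -> (19, 25, 26, 27)  // struct: INT busy until I3 writes@18, RAW R1: wait I4 write@24
I6 -> (20, 28, 30, 31)  // RAW R0: wait I5 write@27
I7 -> (28, 29, 30, 31)  // struct: INT busy until I5 writes@27
I8 -> (29, 32, 36, 37)  // RAW R4: wait I6 write@31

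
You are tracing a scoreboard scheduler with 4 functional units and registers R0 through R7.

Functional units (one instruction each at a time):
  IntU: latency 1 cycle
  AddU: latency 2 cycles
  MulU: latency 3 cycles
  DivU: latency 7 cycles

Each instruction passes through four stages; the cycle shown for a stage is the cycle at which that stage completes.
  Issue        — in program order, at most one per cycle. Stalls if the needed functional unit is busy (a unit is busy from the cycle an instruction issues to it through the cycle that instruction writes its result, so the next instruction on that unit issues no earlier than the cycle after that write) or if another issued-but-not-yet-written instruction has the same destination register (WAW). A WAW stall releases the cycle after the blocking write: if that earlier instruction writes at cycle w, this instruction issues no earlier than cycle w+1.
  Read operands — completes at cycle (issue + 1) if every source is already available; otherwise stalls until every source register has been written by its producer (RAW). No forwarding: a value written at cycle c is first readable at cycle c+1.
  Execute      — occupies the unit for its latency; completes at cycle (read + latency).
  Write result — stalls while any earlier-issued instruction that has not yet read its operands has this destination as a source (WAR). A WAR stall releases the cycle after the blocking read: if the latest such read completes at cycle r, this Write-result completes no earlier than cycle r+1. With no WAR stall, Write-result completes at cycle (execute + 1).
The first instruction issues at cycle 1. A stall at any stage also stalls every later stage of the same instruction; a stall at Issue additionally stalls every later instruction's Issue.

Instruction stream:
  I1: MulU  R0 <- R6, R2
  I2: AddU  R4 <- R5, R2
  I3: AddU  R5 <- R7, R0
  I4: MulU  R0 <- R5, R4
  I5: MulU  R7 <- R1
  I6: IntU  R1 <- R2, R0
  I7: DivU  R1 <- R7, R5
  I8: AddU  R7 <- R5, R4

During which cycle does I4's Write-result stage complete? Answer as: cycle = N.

cycle = 16

c1: issue I1 (MulU)
c2: I1 read-ops; issue I2 (AddU)
c3: I2 read-ops
c5: I1 finished on MulU; I2 finished on AddU
c6: I1→R0; I2→R4
c7: issue I3 (AddU)
c8: I3 read-ops; issue I4 (MulU)
c10: I3 finished on AddU
c11: I3→R5
c12: I4 read-ops
c15: I4 finished on MulU
c16: I4→R0
c17: issue I5 (MulU)
c18: I5 read-ops; issue I6 (IntU)
c19: I6 read-ops
c20: I6 finished on IntU
c21: I5 finished on MulU; I6→R1
c22: I5→R7; issue I7 (DivU)
c23: I7 read-ops; issue I8 (AddU)
c24: I8 read-ops
c26: I8 finished on AddU
c27: I8→R7
c30: I7 finished on DivU
c31: I7→R1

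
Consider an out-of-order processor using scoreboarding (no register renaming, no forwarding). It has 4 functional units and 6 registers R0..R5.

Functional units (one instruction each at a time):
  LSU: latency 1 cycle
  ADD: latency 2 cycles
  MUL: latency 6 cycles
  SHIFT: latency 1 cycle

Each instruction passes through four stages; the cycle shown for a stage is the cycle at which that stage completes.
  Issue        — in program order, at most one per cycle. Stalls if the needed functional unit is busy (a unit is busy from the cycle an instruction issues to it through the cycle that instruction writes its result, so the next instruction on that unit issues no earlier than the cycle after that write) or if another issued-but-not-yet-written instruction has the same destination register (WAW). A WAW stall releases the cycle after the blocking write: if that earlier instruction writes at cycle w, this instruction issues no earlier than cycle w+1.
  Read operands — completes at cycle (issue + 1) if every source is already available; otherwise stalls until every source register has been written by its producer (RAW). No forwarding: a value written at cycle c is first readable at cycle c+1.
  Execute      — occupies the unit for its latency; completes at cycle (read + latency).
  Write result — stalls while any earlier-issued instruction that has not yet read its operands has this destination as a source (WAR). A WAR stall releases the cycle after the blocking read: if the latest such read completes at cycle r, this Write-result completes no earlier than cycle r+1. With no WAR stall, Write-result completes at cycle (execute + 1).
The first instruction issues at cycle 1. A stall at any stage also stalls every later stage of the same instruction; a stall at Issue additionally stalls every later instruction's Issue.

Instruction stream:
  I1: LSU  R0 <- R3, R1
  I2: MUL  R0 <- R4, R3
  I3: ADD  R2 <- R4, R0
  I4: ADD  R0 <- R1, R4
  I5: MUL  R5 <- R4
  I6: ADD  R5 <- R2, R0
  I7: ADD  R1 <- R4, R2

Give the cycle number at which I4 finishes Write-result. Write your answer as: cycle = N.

cycle = 22

cycle 1: I1→LSU
cycle 2: I1 RO
cycle 3: I1 EX
cycle 4: I1 WR R0
cycle 5: I2→MUL
cycle 6: I2 RO | I3→ADD
cycle 12: I2 EX
cycle 13: I2 WR R0
cycle 14: I3 RO
cycle 16: I3 EX
cycle 17: I3 WR R2
cycle 18: I4→ADD
cycle 19: I4 RO | I5→MUL
cycle 20: I5 RO
cycle 21: I4 EX
cycle 22: I4 WR R0
cycle 26: I5 EX
cycle 27: I5 WR R5
cycle 28: I6→ADD
cycle 29: I6 RO
cycle 31: I6 EX
cycle 32: I6 WR R5
cycle 33: I7→ADD
cycle 34: I7 RO
cycle 36: I7 EX
cycle 37: I7 WR R1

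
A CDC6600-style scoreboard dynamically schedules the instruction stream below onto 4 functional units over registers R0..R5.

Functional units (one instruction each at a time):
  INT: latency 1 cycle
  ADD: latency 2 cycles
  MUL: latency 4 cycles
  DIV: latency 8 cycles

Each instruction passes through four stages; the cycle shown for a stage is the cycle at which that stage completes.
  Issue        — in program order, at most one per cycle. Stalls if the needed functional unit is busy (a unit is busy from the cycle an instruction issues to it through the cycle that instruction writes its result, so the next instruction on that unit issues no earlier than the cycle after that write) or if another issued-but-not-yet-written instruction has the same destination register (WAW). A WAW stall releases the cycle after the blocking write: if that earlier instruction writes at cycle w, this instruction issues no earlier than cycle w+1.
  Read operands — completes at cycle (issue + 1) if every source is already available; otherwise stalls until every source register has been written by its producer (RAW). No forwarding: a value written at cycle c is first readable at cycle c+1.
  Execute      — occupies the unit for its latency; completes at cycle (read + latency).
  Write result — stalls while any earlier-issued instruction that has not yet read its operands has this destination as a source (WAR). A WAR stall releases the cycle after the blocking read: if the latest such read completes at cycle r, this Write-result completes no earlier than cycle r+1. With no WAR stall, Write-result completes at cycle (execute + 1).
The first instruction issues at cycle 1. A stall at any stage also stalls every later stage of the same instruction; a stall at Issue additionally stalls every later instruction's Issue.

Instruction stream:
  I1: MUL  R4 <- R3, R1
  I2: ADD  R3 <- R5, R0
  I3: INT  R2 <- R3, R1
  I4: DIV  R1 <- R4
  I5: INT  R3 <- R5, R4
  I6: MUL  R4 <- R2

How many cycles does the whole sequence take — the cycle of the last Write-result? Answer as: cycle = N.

  I1 | 1 | 2 | 6 | 7
  I2 | 2 | 3 | 5 | 6
  I3 | 3 | 7 | 8 | 9   RAW R3: wait I2 write@6
  I4 | 4 | 8 | 16 | 17   RAW R4: wait I1 write@7
  I5 | 10 | 11 | 12 | 13   struct: INT busy until I3 writes@9
  I6 | 11 | 12 | 16 | 17

cycle = 17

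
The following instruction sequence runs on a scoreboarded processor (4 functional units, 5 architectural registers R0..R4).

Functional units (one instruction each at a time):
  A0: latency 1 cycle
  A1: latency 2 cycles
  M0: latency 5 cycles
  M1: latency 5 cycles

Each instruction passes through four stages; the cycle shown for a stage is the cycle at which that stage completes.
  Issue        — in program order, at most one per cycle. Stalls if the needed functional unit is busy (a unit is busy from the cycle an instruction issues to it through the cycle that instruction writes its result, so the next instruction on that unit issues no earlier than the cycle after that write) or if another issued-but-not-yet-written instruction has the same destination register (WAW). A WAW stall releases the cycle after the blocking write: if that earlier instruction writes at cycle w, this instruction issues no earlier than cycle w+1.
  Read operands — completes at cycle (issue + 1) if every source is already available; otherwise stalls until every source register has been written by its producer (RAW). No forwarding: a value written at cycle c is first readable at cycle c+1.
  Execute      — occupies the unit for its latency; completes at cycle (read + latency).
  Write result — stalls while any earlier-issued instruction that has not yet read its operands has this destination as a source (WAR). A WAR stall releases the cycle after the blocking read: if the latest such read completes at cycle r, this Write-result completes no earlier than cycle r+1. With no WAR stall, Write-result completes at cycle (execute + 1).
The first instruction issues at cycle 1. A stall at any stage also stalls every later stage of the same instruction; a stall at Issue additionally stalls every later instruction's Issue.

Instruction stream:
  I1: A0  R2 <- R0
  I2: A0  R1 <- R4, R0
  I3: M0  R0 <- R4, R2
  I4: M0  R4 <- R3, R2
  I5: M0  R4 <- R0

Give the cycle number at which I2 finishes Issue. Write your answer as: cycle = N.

I1 -> (1, 2, 3, 4)
I2 -> (5, 6, 7, 8)  // struct: A0 busy until I1 writes@4
I3 -> (6, 7, 12, 13)
I4 -> (14, 15, 20, 21)  // struct: M0 busy until I3 writes@13
I5 -> (22, 23, 28, 29)  // struct: M0 busy until I4 writes@21

cycle = 5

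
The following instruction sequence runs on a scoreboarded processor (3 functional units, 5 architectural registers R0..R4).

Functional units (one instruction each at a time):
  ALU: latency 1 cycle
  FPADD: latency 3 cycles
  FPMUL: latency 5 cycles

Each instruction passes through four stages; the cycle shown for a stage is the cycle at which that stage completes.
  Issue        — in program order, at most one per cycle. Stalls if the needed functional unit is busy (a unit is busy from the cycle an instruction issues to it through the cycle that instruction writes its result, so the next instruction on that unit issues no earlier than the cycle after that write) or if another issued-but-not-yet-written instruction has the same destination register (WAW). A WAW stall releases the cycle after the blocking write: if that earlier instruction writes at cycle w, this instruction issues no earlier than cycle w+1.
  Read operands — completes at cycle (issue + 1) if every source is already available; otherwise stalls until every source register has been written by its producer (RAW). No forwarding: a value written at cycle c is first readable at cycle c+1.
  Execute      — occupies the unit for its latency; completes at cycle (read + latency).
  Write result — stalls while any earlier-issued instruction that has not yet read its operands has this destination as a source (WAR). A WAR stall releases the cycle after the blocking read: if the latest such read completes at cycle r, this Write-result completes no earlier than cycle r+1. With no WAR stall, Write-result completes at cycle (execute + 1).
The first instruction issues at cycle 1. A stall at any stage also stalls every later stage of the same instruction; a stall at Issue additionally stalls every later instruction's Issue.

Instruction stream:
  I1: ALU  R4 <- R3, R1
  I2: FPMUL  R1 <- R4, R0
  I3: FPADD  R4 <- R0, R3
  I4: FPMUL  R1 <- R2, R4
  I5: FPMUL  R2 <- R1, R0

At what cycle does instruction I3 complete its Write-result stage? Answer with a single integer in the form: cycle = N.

cycle = 10

[I1] 1/2/3/4
[I2] 2/5/10/11  (RAW R4: wait I1 write@4)
[I3] 5/6/9/10  (WAW R4: wait I1 write@4)
[I4] 12/13/18/19  (struct: FPMUL busy until I2 writes@11)
[I5] 20/21/26/27  (struct: FPMUL busy until I4 writes@19)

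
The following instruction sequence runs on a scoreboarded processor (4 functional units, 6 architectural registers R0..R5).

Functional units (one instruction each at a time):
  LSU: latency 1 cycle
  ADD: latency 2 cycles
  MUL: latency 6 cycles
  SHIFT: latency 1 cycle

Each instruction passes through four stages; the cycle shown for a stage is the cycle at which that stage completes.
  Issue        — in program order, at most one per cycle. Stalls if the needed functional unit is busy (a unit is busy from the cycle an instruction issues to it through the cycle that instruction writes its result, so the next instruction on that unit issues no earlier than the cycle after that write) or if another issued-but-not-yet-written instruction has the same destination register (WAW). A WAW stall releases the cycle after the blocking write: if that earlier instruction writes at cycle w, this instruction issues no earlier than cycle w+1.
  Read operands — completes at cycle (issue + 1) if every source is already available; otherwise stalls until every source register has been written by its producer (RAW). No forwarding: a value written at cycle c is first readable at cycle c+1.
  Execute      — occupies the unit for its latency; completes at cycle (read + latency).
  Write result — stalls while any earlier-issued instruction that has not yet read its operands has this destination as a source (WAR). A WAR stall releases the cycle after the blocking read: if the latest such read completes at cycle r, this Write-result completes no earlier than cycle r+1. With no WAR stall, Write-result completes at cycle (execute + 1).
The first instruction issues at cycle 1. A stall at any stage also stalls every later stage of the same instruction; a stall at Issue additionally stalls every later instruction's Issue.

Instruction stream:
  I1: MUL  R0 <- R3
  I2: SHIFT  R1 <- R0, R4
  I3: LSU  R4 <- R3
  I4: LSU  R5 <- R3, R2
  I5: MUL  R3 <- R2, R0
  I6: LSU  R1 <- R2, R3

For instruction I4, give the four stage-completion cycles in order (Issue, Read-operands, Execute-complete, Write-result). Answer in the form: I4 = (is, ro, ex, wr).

I4 = (12, 13, 14, 15)

I1  is:1  ro:2  ex:8  wr:9
I2  is:2  ro:10  ex:11  wr:12  — RAW R0: wait I1 write@9
I3  is:3  ro:4  ex:5  wr:11  — WAR R4: wait I2 read@10
I4  is:12  ro:13  ex:14  wr:15  — struct: LSU busy until I3 writes@11
I5  is:13  ro:14  ex:20  wr:21
I6  is:16  ro:22  ex:23  wr:24  — struct: LSU busy until I4 writes@15, RAW R3: wait I5 write@21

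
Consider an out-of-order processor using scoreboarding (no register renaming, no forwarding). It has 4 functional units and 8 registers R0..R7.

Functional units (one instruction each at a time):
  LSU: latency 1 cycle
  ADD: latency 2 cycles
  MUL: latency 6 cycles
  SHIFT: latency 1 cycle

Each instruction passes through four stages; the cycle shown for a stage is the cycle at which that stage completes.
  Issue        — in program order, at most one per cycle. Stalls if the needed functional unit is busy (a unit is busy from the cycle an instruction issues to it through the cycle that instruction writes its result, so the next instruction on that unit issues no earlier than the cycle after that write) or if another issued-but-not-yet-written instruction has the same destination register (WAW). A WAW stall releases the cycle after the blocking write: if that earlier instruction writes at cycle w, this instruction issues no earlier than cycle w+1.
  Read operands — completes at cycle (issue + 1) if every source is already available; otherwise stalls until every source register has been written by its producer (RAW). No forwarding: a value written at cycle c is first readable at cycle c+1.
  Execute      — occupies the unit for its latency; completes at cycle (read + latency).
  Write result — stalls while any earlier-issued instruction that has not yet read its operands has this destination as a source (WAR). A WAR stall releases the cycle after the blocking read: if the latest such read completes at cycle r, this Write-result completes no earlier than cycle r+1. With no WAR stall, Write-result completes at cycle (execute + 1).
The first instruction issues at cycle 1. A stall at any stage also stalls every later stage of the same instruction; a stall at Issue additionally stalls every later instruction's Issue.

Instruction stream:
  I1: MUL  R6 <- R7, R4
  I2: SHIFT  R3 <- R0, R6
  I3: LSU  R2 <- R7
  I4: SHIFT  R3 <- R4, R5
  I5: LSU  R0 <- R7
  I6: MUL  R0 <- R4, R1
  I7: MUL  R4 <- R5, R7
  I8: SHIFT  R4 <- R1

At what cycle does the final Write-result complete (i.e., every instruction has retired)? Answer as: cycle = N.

cycle = 39

cycle 1: I1 issues→MUL
cycle 2: I1 reads · I2 issues→SHIFT
cycle 3: I3 issues→LSU
cycle 4: I3 reads
cycle 5: I3 exec-done
cycle 6: I3 writes R2
cycle 8: I1 exec-done
cycle 9: I1 writes R6
cycle 10: I2 reads
cycle 11: I2 exec-done
cycle 12: I2 writes R3
cycle 13: I4 issues→SHIFT
cycle 14: I4 reads · I5 issues→LSU
cycle 15: I4 exec-done · I5 reads
cycle 16: I4 writes R3 · I5 exec-done
cycle 17: I5 writes R0
cycle 18: I6 issues→MUL
cycle 19: I6 reads
cycle 25: I6 exec-done
cycle 26: I6 writes R0
cycle 27: I7 issues→MUL
cycle 28: I7 reads
cycle 34: I7 exec-done
cycle 35: I7 writes R4
cycle 36: I8 issues→SHIFT
cycle 37: I8 reads
cycle 38: I8 exec-done
cycle 39: I8 writes R4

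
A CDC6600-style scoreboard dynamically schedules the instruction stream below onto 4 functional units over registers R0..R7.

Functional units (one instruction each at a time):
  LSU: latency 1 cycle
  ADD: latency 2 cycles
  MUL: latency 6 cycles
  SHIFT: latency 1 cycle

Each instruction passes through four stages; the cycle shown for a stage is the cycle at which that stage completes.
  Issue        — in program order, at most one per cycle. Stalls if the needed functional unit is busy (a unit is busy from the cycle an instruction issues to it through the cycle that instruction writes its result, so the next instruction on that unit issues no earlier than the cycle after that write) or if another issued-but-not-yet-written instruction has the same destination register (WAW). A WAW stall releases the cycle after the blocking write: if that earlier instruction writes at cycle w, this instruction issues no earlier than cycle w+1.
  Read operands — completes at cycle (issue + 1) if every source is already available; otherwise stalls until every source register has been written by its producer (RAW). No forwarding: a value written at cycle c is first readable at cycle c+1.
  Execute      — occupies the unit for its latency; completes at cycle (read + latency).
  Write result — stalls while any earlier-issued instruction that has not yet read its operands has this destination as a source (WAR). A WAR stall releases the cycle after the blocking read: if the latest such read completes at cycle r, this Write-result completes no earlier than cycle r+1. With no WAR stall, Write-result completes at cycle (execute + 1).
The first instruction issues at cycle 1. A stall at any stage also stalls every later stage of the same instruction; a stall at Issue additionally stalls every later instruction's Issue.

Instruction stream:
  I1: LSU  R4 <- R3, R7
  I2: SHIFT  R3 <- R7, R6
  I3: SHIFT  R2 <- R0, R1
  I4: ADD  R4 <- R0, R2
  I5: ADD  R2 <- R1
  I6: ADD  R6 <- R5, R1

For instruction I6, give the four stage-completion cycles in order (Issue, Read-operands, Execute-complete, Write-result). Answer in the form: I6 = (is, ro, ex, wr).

I6 = (19, 20, 22, 23)

t=1  issue I1 (LSU)
t=2  I1 read-ops · issue I2 (SHIFT)
t=3  I1 finished on LSU · I2 read-ops
t=4  I1→R4 · I2 finished on SHIFT
t=5  I2→R3
t=6  issue I3 (SHIFT)
t=7  I3 read-ops · issue I4 (ADD)
t=8  I3 finished on SHIFT
t=9  I3→R2
t=10  I4 read-ops
t=12  I4 finished on ADD
t=13  I4→R4
t=14  issue I5 (ADD)
t=15  I5 read-ops
t=17  I5 finished on ADD
t=18  I5→R2
t=19  issue I6 (ADD)
t=20  I6 read-ops
t=22  I6 finished on ADD
t=23  I6→R6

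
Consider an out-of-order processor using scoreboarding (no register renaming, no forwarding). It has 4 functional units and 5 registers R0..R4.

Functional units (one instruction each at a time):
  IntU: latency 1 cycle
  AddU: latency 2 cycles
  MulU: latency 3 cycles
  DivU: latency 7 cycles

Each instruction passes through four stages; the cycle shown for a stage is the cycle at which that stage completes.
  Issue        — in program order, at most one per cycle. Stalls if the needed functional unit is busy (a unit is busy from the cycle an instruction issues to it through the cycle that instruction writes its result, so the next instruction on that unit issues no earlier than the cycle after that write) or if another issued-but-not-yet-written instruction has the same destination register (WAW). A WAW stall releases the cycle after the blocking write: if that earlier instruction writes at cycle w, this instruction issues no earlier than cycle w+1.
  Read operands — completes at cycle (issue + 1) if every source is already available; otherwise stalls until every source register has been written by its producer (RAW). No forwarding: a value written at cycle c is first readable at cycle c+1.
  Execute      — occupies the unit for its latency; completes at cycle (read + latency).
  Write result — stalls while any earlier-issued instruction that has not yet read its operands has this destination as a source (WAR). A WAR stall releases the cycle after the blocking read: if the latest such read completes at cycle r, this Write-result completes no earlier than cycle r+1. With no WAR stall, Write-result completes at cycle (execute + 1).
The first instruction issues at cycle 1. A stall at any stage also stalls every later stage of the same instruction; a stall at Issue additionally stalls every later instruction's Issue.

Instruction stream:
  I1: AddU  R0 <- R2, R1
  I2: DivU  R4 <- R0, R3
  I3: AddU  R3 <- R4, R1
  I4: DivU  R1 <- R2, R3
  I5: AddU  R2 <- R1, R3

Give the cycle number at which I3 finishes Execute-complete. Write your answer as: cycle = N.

cycle = 17

[I1] 1/2/4/5
[I2] 2/6/13/14  (RAW R0: wait I1 write@5)
[I3] 6/15/17/18  (struct: AddU busy until I1 writes@5; RAW R4: wait I2 write@14)
[I4] 15/19/26/27  (struct: DivU busy until I2 writes@14; RAW R3: wait I3 write@18)
[I5] 19/28/30/31  (struct: AddU busy until I3 writes@18; RAW R1: wait I4 write@27)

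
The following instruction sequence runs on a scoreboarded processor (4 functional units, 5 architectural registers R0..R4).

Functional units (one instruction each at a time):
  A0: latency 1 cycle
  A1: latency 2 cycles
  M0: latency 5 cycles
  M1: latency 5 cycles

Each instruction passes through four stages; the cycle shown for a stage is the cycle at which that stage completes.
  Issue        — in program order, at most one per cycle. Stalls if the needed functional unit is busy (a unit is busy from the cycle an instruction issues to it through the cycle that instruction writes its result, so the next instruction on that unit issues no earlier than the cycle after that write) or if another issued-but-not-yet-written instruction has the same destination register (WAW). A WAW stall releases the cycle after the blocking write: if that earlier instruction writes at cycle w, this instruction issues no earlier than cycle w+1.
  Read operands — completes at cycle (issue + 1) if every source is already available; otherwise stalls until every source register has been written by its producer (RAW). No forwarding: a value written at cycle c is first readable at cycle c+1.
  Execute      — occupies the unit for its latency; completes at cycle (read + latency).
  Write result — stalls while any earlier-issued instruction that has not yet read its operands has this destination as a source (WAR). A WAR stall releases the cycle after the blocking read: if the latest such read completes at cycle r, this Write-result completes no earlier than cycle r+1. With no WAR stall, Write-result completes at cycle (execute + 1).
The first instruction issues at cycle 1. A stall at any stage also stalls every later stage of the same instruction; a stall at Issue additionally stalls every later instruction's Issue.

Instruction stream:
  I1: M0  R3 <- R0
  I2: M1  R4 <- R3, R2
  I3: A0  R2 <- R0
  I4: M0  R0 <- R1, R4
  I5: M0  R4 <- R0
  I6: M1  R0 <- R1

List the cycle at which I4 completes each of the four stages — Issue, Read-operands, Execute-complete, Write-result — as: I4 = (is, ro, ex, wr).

I4 = (9, 16, 21, 22)

[I1] 1/2/7/8
[I2] 2/9/14/15  (RAW R3: wait I1 write@8)
[I3] 3/4/5/10  (WAR R2: wait I2 read@9)
[I4] 9/16/21/22  (struct: M0 busy until I1 writes@8; RAW R4: wait I2 write@15)
[I5] 23/24/29/30  (struct: M0 busy until I4 writes@22)
[I6] 24/25/30/31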